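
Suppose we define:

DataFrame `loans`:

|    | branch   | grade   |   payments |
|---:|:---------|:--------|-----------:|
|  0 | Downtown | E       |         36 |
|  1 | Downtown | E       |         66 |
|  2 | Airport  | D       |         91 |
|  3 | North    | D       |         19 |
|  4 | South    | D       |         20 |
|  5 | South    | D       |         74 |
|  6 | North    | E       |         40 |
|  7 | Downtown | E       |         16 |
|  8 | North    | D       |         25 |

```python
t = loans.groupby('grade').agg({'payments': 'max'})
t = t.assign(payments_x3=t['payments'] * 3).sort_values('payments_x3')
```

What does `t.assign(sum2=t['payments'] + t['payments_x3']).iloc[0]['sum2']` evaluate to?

group by grade, max of payments:
       payments
grade          
D            91
E            66
add column payments_x3 = t['payments'] * 3:
       payments  payments_x3
grade                       
D            91          273
E            66          198
sort by payments_x3:
       payments  payments_x3
grade                       
E            66          198
D            91          273
add column sum2 = t['payments'] + t['payments_x3']:
       payments  payments_x3  sum2
grade                             
E            66          198   264
D            91          273   364

264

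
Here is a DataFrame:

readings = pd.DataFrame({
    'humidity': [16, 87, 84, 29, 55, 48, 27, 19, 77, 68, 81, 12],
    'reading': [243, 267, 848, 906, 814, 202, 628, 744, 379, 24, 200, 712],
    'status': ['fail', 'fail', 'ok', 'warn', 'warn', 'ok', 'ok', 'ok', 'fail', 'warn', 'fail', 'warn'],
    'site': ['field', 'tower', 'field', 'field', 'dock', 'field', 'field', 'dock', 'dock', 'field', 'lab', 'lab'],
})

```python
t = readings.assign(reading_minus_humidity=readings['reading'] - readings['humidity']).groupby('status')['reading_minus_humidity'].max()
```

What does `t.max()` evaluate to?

877

add column reading_minus_humidity = readings['reading'] - readings['humidity']:
    humidity  reading status   site  reading_minus_humidity
0         16      243   fail  field                     227
1         87      267   fail  tower                     180
2         84      848     ok  field                     764
3         29      906   warn  field                     877
4         55      814   warn   dock                     759
5         48      202     ok  field                     154
6         27      628     ok  field                     601
7         19      744     ok   dock                     725
8         77      379   fail   dock                     302
9         68       24   warn  field                     -44
10        81      200   fail    lab                     119
11        12      712   warn    lab                     700
group by status, max of reading_minus_humidity:
status
fail    302
ok      764
warn    877
Name: reading_minus_humidity, dtype: int64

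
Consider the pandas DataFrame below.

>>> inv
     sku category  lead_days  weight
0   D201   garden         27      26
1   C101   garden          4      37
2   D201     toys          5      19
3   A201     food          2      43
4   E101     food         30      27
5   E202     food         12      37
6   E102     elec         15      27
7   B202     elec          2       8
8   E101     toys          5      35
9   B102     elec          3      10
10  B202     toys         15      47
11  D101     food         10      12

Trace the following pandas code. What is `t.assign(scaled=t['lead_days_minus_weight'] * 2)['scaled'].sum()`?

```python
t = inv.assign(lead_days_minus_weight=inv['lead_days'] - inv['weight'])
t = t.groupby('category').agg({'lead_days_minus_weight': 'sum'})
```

add column lead_days_minus_weight = inv['lead_days'] - inv['weight']:
     sku category  lead_days  weight  lead_days_minus_weight
0   D201   garden         27      26                       1
1   C101   garden          4      37                     -33
2   D201     toys          5      19                     -14
3   A201     food          2      43                     -41
4   E101     food         30      27                       3
5   E202     food         12      37                     -25
6   E102     elec         15      27                     -12
7   B202     elec          2       8                      -6
8   E101     toys          5      35                     -30
9   B102     elec          3      10                      -7
10  B202     toys         15      47                     -32
11  D101     food         10      12                      -2
group by category, sum of lead_days_minus_weight:
          lead_days_minus_weight
category                        
elec                         -25
food                         -65
garden                       -32
toys                         -76
add column scaled = t['lead_days_minus_weight'] * 2:
          lead_days_minus_weight  scaled
category                                
elec                         -25     -50
food                         -65    -130
garden                       -32     -64
toys                         -76    -152
Then the sum of column 'scaled': -396

-396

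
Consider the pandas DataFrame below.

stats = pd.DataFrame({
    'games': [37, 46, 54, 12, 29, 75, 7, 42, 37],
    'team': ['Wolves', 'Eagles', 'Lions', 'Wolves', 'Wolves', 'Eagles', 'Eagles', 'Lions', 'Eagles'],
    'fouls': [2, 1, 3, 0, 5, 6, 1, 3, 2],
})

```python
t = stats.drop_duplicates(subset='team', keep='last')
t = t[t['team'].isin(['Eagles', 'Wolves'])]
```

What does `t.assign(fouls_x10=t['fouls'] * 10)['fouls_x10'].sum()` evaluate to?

70

drop duplicate team (keep=last):
   games    team  fouls
4     29  Wolves      5
7     42   Lions      3
8     37  Eagles      2
filter rows where team in ['Eagles', 'Wolves']:
   games    team  fouls
4     29  Wolves      5
8     37  Eagles      2
add column fouls_x10 = t['fouls'] * 10:
   games    team  fouls  fouls_x10
4     29  Wolves      5         50
8     37  Eagles      2         20
Then the sum of column 'fouls_x10': 70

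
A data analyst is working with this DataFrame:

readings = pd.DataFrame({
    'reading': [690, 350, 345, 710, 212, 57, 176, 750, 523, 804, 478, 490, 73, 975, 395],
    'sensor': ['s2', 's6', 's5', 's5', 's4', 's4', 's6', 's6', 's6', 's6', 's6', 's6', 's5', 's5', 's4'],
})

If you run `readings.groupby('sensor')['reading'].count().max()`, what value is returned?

7

group by sensor, count of reading:
sensor
s2    1
s4    3
s5    4
s6    7
Name: reading, dtype: int64
Then the max of the resulting series: 7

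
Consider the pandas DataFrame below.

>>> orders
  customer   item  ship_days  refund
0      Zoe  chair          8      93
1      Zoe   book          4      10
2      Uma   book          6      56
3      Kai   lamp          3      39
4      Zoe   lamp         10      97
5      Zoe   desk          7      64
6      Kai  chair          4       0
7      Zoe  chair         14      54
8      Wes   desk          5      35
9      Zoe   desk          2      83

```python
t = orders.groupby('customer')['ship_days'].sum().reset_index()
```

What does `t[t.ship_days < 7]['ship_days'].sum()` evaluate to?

group by customer, sum of ship_days:
customer
Kai     7
Uma     6
Wes     5
Zoe    45
Name: ship_days, dtype: int64
reset_index():
  customer  ship_days
0      Kai          7
1      Uma          6
2      Wes          5
3      Zoe         45
filter rows where ship_days < 7:
  customer  ship_days
1      Uma          6
2      Wes          5
Then the sum of column 'ship_days': 11

11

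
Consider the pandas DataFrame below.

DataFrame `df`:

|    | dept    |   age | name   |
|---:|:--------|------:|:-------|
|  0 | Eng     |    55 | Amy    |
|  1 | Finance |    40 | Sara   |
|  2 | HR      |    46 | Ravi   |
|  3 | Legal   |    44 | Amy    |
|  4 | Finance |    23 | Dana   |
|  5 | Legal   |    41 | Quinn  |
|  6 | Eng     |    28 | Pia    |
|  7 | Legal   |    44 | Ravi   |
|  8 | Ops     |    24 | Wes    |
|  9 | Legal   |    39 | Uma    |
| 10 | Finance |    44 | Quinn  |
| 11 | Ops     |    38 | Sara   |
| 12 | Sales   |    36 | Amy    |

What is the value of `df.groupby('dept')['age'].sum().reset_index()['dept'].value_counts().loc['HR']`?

group by dept, sum of age:
dept
Eng         83
Finance    107
HR          46
Legal      168
Ops         62
Sales       36
Name: age, dtype: int64
reset_index():
      dept  age
0      Eng   83
1  Finance  107
2       HR   46
3    Legal  168
4      Ops   62
5    Sales   36
value_counts of dept:
dept
Eng        1
Finance    1
HR         1
Legal      1
Ops        1
Sales      1
Name: count, dtype: int64
Hence 1.

1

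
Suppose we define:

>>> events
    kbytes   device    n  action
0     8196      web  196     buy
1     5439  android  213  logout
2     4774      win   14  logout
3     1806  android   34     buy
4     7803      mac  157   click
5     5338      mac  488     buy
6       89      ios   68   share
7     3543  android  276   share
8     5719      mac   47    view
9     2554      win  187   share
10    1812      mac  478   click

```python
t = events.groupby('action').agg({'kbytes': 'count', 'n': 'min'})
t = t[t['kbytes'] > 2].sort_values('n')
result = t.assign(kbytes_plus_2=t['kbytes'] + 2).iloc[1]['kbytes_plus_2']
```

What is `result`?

5

group by action: count(kbytes), min(n):
        kbytes    n
action             
buy          3   34
click        2  157
logout       2   14
share        3   68
view         1   47
filter rows where kbytes > 2:
        kbytes   n
action            
buy          3  34
share        3  68
sort by n:
        kbytes   n
action            
buy          3  34
share        3  68
add column kbytes_plus_2 = t['kbytes'] + 2:
        kbytes   n  kbytes_plus_2
action                           
buy          3  34              5
share        3  68              5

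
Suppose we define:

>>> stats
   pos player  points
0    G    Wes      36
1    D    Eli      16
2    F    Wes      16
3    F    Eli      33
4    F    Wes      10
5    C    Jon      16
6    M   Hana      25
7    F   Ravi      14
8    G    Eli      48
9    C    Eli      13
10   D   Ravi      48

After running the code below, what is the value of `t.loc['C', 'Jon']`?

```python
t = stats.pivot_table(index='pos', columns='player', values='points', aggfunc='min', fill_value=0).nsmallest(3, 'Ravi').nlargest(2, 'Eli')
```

16

pivot: rows=pos, cols=player, min(points):
player  Eli  Hana  Jon  Ravi  Wes
pos                              
C        13     0   16     0    0
D        16     0    0    48    0
F        33     0    0    14   10
G        48     0    0     0   36
M         0    25    0     0    0
take 3 rows with smallest Ravi:
player  Eli  Hana  Jon  Ravi  Wes
pos                              
C        13     0   16     0    0
G        48     0    0     0   36
M         0    25    0     0    0
take 2 rows with largest Eli:
player  Eli  Hana  Jon  Ravi  Wes
pos                              
G        48     0    0     0   36
C        13     0   16     0    0
Hence 16.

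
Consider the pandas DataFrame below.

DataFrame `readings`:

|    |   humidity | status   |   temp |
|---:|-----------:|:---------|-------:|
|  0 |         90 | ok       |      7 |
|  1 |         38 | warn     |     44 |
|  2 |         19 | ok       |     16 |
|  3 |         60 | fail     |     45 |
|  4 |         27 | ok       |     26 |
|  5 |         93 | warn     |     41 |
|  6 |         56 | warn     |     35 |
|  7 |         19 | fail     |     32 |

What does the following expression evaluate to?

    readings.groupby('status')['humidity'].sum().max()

group by status, sum of humidity:
status
fail     79
ok      136
warn    187
Name: humidity, dtype: int64

187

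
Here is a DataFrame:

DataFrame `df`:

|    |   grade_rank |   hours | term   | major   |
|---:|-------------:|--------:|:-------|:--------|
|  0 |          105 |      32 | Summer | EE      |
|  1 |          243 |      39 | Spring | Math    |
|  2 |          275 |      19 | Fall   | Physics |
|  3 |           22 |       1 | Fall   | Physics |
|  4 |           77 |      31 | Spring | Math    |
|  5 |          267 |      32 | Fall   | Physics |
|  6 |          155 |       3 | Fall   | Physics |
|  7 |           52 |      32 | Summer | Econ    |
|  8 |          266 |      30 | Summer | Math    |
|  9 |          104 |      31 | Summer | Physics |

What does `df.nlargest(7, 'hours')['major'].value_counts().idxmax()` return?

take 7 rows with largest hours:
   grade_rank  hours    term    major
1         243     39  Spring     Math
0         105     32  Summer       EE
5         267     32    Fall  Physics
7          52     32  Summer     Econ
4          77     31  Spring     Math
9         104     31  Summer  Physics
8         266     30  Summer     Math
value_counts of major:
major
Math       3
Physics    2
EE         1
Econ       1
Name: count, dtype: int64
Taking the label with the largest value gives Math.

Math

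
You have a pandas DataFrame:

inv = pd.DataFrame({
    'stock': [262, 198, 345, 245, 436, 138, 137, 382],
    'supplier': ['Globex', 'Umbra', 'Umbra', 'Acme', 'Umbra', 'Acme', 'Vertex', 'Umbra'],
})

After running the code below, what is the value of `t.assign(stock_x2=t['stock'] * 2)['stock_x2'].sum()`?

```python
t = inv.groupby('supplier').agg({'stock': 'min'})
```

group by supplier, min of stock:
          stock
supplier       
Acme        138
Globex      262
Umbra       198
Vertex      137
add column stock_x2 = t['stock'] * 2:
          stock  stock_x2
supplier                 
Acme        138       276
Globex      262       524
Umbra       198       396
Vertex      137       274

1470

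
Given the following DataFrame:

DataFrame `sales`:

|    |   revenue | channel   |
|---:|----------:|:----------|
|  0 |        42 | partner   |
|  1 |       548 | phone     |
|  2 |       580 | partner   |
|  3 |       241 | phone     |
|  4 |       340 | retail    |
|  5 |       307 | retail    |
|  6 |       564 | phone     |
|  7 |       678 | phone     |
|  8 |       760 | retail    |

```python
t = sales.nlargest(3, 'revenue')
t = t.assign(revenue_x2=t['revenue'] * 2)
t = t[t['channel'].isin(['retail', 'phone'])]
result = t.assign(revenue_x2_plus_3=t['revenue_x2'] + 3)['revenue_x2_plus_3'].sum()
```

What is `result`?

take 3 rows with largest revenue:
   revenue  channel
8      760   retail
7      678    phone
2      580  partner
add column revenue_x2 = t['revenue'] * 2:
   revenue  channel  revenue_x2
8      760   retail        1520
7      678    phone        1356
2      580  partner        1160
filter rows where channel in ['retail', 'phone']:
   revenue channel  revenue_x2
8      760  retail        1520
7      678   phone        1356
add column revenue_x2_plus_3 = t['revenue_x2'] + 3:
   revenue channel  revenue_x2  revenue_x2_plus_3
8      760  retail        1520               1523
7      678   phone        1356               1359
Taking the sum of column 'revenue_x2_plus_3' gives 2882.

2882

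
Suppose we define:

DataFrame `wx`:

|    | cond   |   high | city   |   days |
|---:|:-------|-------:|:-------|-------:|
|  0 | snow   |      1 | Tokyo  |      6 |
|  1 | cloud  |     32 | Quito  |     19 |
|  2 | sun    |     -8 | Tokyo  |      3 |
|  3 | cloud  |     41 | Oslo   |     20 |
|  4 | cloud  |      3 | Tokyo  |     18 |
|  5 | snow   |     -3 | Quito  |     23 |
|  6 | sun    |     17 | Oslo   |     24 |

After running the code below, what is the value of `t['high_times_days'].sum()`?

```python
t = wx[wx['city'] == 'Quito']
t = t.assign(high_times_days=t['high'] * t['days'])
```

filter rows where city == 'Quito':
    cond  high   city  days
1  cloud    32  Quito    19
5   snow    -3  Quito    23
add column high_times_days = t['high'] * t['days']:
    cond  high   city  days  high_times_days
1  cloud    32  Quito    19              608
5   snow    -3  Quito    23              -69
Taking the sum of column 'high_times_days' gives 539.

539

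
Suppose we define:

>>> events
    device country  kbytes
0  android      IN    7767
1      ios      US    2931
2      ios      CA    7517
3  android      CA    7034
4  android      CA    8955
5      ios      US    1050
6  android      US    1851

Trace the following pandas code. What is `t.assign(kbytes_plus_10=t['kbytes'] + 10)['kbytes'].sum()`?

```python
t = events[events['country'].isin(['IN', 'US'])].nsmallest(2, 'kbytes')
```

filter rows where country in ['IN', 'US']:
    device country  kbytes
0  android      IN    7767
1      ios      US    2931
5      ios      US    1050
6  android      US    1851
take 2 rows with smallest kbytes:
    device country  kbytes
5      ios      US    1050
6  android      US    1851
add column kbytes_plus_10 = t['kbytes'] + 10:
    device country  kbytes  kbytes_plus_10
5      ios      US    1050            1060
6  android      US    1851            1861
Hence 2901.

2901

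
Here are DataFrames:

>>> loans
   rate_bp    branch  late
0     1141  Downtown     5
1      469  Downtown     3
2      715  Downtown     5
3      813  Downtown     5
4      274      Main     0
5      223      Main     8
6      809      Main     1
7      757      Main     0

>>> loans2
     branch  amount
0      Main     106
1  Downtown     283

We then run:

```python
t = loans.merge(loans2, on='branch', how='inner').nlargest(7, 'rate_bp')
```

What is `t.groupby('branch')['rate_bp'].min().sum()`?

merge on 'branch' (how='inner') → 8 rows:
   rate_bp    branch  late  amount
0     1141  Downtown     5     283
1      469  Downtown     3     283
2      715  Downtown     5     283
3      813  Downtown     5     283
4      274      Main     0     106
5      223      Main     8     106
6      809      Main     1     106
7      757      Main     0     106
take 7 rows with largest rate_bp:
   rate_bp    branch  late  amount
0     1141  Downtown     5     283
3      813  Downtown     5     283
6      809      Main     1     106
7      757      Main     0     106
2      715  Downtown     5     283
1      469  Downtown     3     283
4      274      Main     0     106
group by branch, min of rate_bp:
branch
Downtown    469
Main        274
Name: rate_bp, dtype: int64
Then the sum of the resulting series: 743

743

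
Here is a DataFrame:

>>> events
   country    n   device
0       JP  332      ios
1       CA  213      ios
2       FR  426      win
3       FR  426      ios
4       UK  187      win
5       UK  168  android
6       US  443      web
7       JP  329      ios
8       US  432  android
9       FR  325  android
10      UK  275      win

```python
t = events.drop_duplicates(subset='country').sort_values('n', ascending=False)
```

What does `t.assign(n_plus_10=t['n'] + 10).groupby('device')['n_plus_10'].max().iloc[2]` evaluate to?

drop duplicate country (keep=first):
  country    n device
0      JP  332    ios
1      CA  213    ios
2      FR  426    win
4      UK  187    win
6      US  443    web
sort by n descending:
  country    n device
6      US  443    web
2      FR  426    win
0      JP  332    ios
1      CA  213    ios
4      UK  187    win
add column n_plus_10 = t['n'] + 10:
  country    n device  n_plus_10
6      US  443    web        453
2      FR  426    win        436
0      JP  332    ios        342
1      CA  213    ios        223
4      UK  187    win        197
group by device, max of n_plus_10:
device
ios    342
web    453
win    436
Name: n_plus_10, dtype: int64
Reading off the value at position 2, we get 436.

436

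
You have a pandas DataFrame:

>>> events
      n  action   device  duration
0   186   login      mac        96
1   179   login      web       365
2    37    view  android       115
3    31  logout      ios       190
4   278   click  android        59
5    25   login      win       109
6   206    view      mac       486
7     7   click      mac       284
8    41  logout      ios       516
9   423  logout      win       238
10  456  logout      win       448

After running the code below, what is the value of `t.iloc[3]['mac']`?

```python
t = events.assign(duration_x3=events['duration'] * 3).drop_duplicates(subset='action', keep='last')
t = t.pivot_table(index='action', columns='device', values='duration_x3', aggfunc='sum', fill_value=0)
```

add column duration_x3 = events['duration'] * 3:
      n  action   device  duration  duration_x3
0   186   login      mac        96          288
1   179   login      web       365         1095
2    37    view  android       115          345
3    31  logout      ios       190          570
4   278   click  android        59          177
5    25   login      win       109          327
6   206    view      mac       486         1458
7     7   click      mac       284          852
8    41  logout      ios       516         1548
9   423  logout      win       238          714
10  456  logout      win       448         1344
drop duplicate action (keep=last):
      n  action device  duration  duration_x3
5    25   login    win       109          327
6   206    view    mac       486         1458
7     7   click    mac       284          852
10  456  logout    win       448         1344
pivot: rows=action, cols=device, sum(duration_x3):
device   mac   win
action            
click    852     0
login      0   327
logout     0  1344
view    1458     0
Taking the value at position 3, column 'mac' gives 1458.

1458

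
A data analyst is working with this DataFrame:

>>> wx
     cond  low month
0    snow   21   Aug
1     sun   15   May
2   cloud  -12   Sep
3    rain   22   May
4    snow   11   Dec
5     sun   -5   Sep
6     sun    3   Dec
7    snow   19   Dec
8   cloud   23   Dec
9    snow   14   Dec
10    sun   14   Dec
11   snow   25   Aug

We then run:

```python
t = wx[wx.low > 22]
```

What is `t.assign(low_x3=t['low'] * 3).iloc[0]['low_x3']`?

69

filter rows where low > 22:
     cond  low month
8   cloud   23   Dec
11   snow   25   Aug
add column low_x3 = t['low'] * 3:
     cond  low month  low_x3
8   cloud   23   Dec      69
11   snow   25   Aug      75
Hence 69.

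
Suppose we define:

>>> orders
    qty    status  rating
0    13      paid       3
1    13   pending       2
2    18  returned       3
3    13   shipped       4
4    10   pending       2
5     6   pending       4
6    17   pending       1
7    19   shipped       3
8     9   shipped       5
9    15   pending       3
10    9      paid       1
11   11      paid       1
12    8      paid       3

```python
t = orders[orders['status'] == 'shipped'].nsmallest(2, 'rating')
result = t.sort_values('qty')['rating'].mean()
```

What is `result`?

3.5

filter rows where status == 'shipped':
   qty   status  rating
3   13  shipped       4
7   19  shipped       3
8    9  shipped       5
take 2 rows with smallest rating:
   qty   status  rating
7   19  shipped       3
3   13  shipped       4
sort by qty:
   qty   status  rating
3   13  shipped       4
7   19  shipped       3
Reading off the mean of column 'rating', we get 3.5.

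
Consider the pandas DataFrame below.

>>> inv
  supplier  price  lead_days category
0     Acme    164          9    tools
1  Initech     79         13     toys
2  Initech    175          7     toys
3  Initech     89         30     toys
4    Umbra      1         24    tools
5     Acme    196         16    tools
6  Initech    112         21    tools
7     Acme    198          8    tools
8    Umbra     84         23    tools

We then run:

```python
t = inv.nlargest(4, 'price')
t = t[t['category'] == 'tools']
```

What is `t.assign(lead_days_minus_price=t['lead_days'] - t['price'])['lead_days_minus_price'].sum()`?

-525

take 4 rows with largest price:
  supplier  price  lead_days category
7     Acme    198          8    tools
5     Acme    196         16    tools
2  Initech    175          7     toys
0     Acme    164          9    tools
filter rows where category == 'tools':
  supplier  price  lead_days category
7     Acme    198          8    tools
5     Acme    196         16    tools
0     Acme    164          9    tools
add column lead_days_minus_price = t['lead_days'] - t['price']:
  supplier  price  lead_days category  lead_days_minus_price
7     Acme    198          8    tools                   -190
5     Acme    196         16    tools                   -180
0     Acme    164          9    tools                   -155
Reading off the sum of column 'lead_days_minus_price', we get -525.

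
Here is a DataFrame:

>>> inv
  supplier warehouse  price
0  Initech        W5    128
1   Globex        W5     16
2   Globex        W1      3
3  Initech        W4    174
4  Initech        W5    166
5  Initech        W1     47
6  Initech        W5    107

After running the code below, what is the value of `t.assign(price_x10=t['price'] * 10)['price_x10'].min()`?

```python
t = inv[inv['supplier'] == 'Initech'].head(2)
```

1280

filter rows where supplier == 'Initech':
  supplier warehouse  price
0  Initech        W5    128
3  Initech        W4    174
4  Initech        W5    166
5  Initech        W1     47
6  Initech        W5    107
take first 2 rows:
  supplier warehouse  price
0  Initech        W5    128
3  Initech        W4    174
add column price_x10 = t['price'] * 10:
  supplier warehouse  price  price_x10
0  Initech        W5    128       1280
3  Initech        W4    174       1740
Reading off the min of column 'price_x10', we get 1280.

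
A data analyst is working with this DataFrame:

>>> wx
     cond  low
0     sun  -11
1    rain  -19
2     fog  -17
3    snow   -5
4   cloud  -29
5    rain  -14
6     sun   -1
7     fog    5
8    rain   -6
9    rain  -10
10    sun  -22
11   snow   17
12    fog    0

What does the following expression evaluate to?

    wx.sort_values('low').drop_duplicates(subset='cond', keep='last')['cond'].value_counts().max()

sort by low:
     cond  low
4   cloud  -29
10    sun  -22
1    rain  -19
2     fog  -17
5    rain  -14
0     sun  -11
9    rain  -10
8    rain   -6
3    snow   -5
6     sun   -1
12    fog    0
7     fog    5
11   snow   17
drop duplicate cond (keep=last):
     cond  low
4   cloud  -29
8    rain   -6
6     sun   -1
7     fog    5
11   snow   17
value_counts of cond:
cond
cloud    1
rain     1
sun      1
fog      1
snow     1
Name: count, dtype: int64

1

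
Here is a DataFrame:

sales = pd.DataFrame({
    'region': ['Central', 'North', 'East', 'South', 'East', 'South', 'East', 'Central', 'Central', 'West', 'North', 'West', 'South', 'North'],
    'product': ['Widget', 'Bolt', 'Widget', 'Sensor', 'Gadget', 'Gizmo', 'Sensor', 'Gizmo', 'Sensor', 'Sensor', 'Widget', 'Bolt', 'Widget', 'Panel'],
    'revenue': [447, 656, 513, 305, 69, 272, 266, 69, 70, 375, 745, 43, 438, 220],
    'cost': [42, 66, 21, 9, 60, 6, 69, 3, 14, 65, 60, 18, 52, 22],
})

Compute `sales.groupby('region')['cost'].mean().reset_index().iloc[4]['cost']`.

group by region, mean of cost:
region
Central    19.666667
East       50.000000
North      49.333333
South      22.333333
West       41.500000
Name: cost, dtype: float64
reset_index():
    region       cost
0  Central  19.666667
1     East  50.000000
2    North  49.333333
3    South  22.333333
4     West  41.500000
Finally, value at position 4, column 'cost' = 41.5.

41.5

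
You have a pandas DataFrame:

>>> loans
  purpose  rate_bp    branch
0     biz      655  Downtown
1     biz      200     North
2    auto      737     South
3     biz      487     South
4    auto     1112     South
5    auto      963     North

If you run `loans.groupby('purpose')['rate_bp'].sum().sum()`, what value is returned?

4154

group by purpose, sum of rate_bp:
purpose
auto    2812
biz     1342
Name: rate_bp, dtype: int64
Hence 4154.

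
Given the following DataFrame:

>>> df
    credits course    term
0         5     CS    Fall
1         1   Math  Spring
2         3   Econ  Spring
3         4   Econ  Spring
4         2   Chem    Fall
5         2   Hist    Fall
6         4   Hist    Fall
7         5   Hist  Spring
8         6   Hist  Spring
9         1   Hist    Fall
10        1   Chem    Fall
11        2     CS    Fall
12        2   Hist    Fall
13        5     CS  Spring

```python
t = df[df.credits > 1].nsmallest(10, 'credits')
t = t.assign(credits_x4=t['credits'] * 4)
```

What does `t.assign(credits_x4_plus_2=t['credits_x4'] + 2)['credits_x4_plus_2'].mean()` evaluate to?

filter rows where credits > 1:
    credits course    term
0         5     CS    Fall
2         3   Econ  Spring
3         4   Econ  Spring
4         2   Chem    Fall
5         2   Hist    Fall
6         4   Hist    Fall
7         5   Hist  Spring
8         6   Hist  Spring
11        2     CS    Fall
12        2   Hist    Fall
13        5     CS  Spring
take 10 rows with smallest credits:
    credits course    term
4         2   Chem    Fall
5         2   Hist    Fall
11        2     CS    Fall
12        2   Hist    Fall
2         3   Econ  Spring
3         4   Econ  Spring
6         4   Hist    Fall
0         5     CS    Fall
7         5   Hist  Spring
13        5     CS  Spring
add column credits_x4 = t['credits'] * 4:
    credits course    term  credits_x4
4         2   Chem    Fall           8
5         2   Hist    Fall           8
11        2     CS    Fall           8
12        2   Hist    Fall           8
2         3   Econ  Spring          12
3         4   Econ  Spring          16
6         4   Hist    Fall          16
0         5     CS    Fall          20
7         5   Hist  Spring          20
13        5     CS  Spring          20
add column credits_x4_plus_2 = t['credits_x4'] + 2:
    credits course    term  credits_x4  credits_x4_plus_2
4         2   Chem    Fall           8                 10
5         2   Hist    Fall           8                 10
11        2     CS    Fall           8                 10
12        2   Hist    Fall           8                 10
2         3   Econ  Spring          12                 14
3         4   Econ  Spring          16                 18
6         4   Hist    Fall          16                 18
0         5     CS    Fall          20                 22
7         5   Hist  Spring          20                 22
13        5     CS  Spring          20                 22

15.6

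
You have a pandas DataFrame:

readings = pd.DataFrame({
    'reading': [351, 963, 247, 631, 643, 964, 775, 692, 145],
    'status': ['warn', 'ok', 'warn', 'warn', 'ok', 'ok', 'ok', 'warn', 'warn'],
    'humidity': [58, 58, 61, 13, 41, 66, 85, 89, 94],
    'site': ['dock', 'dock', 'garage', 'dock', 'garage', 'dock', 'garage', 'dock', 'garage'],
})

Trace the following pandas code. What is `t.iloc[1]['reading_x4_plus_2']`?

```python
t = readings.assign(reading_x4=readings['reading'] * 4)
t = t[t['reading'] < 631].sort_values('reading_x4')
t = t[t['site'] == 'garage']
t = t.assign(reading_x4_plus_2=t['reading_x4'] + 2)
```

add column reading_x4 = readings['reading'] * 4:
   reading status  humidity    site  reading_x4
0      351   warn        58    dock        1404
1      963     ok        58    dock        3852
2      247   warn        61  garage         988
3      631   warn        13    dock        2524
4      643     ok        41  garage        2572
5      964     ok        66    dock        3856
6      775     ok        85  garage        3100
7      692   warn        89    dock        2768
8      145   warn        94  garage         580
filter rows where reading < 631:
   reading status  humidity    site  reading_x4
0      351   warn        58    dock        1404
2      247   warn        61  garage         988
8      145   warn        94  garage         580
sort by reading_x4:
   reading status  humidity    site  reading_x4
8      145   warn        94  garage         580
2      247   warn        61  garage         988
0      351   warn        58    dock        1404
filter rows where site == 'garage':
   reading status  humidity    site  reading_x4
8      145   warn        94  garage         580
2      247   warn        61  garage         988
add column reading_x4_plus_2 = t['reading_x4'] + 2:
   reading status  humidity    site  reading_x4  reading_x4_plus_2
8      145   warn        94  garage         580                582
2      247   warn        61  garage         988                990

990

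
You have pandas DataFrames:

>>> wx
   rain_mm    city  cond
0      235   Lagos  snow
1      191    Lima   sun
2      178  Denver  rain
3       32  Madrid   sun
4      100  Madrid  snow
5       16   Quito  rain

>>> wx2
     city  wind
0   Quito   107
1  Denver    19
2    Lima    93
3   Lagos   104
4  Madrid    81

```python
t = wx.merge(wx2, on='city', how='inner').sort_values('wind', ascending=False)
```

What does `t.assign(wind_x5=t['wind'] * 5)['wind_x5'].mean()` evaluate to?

merge on 'city' (how='inner') → 6 rows:
   rain_mm    city  cond  wind
0      235   Lagos  snow   104
1      191    Lima   sun    93
2      178  Denver  rain    19
3       32  Madrid   sun    81
4      100  Madrid  snow    81
5       16   Quito  rain   107
sort by wind descending:
   rain_mm    city  cond  wind
5       16   Quito  rain   107
0      235   Lagos  snow   104
1      191    Lima   sun    93
3       32  Madrid   sun    81
4      100  Madrid  snow    81
2      178  Denver  rain    19
add column wind_x5 = t['wind'] * 5:
   rain_mm    city  cond  wind  wind_x5
5       16   Quito  rain   107      535
0      235   Lagos  snow   104      520
1      191    Lima   sun    93      465
3       32  Madrid   sun    81      405
4      100  Madrid  snow    81      405
2      178  Denver  rain    19       95

404.166666667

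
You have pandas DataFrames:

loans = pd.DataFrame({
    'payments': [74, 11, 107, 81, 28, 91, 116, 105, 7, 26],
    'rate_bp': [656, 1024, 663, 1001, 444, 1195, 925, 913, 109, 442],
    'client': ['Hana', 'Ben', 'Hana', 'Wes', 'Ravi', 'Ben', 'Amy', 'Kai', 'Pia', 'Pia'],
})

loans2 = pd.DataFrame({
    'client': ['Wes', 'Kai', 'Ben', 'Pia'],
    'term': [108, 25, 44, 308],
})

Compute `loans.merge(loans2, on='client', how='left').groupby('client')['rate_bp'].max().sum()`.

merge on 'client' (how='left') → 10 rows:
   payments  rate_bp client   term
0        74      656   Hana    NaN
1        11     1024    Ben   44.0
2       107      663   Hana    NaN
3        81     1001    Wes  108.0
4        28      444   Ravi    NaN
5        91     1195    Ben   44.0
6       116      925    Amy    NaN
7       105      913    Kai   25.0
8         7      109    Pia  308.0
9        26      442    Pia  308.0
group by client, max of rate_bp:
client
Amy      925
Ben     1195
Hana     663
Kai      913
Pia      442
Ravi     444
Wes     1001
Name: rate_bp, dtype: int64
Hence 5583.

5583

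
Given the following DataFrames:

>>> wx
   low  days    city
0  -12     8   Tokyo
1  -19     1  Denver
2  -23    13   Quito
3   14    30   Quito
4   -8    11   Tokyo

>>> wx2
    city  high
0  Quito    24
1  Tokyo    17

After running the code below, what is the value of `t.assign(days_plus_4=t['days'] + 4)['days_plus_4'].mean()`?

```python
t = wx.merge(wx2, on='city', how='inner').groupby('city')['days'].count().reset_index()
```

6.0

merge on 'city' (how='inner') → 4 rows:
   low  days   city  high
0  -12     8  Tokyo    17
1  -23    13  Quito    24
2   14    30  Quito    24
3   -8    11  Tokyo    17
group by city, count of days:
city
Quito    2
Tokyo    2
Name: days, dtype: int64
reset_index():
    city  days
0  Quito     2
1  Tokyo     2
add column days_plus_4 = t['days'] + 4:
    city  days  days_plus_4
0  Quito     2            6
1  Tokyo     2            6
Hence 6.0.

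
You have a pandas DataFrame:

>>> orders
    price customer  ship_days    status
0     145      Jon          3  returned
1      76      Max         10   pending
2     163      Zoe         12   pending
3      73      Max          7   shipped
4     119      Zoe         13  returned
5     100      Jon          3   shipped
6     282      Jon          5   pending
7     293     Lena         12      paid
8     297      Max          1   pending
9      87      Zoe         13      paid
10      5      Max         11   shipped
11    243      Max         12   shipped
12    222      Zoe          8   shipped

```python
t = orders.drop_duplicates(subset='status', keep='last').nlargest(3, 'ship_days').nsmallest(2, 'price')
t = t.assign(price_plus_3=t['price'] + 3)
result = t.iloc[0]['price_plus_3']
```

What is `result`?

drop duplicate status (keep=last):
    price customer  ship_days    status
4     119      Zoe         13  returned
8     297      Max          1   pending
9      87      Zoe         13      paid
12    222      Zoe          8   shipped
take 3 rows with largest ship_days:
    price customer  ship_days    status
4     119      Zoe         13  returned
9      87      Zoe         13      paid
12    222      Zoe          8   shipped
take 2 rows with smallest price:
   price customer  ship_days    status
9     87      Zoe         13      paid
4    119      Zoe         13  returned
add column price_plus_3 = t['price'] + 3:
   price customer  ship_days    status  price_plus_3
9     87      Zoe         13      paid            90
4    119      Zoe         13  returned           122
The value at position 0, column 'price_plus_3' is 90.

90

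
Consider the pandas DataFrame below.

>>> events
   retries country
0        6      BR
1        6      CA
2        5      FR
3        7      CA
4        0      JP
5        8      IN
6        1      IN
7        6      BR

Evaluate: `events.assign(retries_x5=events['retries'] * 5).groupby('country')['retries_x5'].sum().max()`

add column retries_x5 = events['retries'] * 5:
   retries country  retries_x5
0        6      BR          30
1        6      CA          30
2        5      FR          25
3        7      CA          35
4        0      JP           0
5        8      IN          40
6        1      IN           5
7        6      BR          30
group by country, sum of retries_x5:
country
BR    60
CA    65
FR    25
IN    45
JP     0
Name: retries_x5, dtype: int64
Reading off the max of the resulting series, we get 65.

65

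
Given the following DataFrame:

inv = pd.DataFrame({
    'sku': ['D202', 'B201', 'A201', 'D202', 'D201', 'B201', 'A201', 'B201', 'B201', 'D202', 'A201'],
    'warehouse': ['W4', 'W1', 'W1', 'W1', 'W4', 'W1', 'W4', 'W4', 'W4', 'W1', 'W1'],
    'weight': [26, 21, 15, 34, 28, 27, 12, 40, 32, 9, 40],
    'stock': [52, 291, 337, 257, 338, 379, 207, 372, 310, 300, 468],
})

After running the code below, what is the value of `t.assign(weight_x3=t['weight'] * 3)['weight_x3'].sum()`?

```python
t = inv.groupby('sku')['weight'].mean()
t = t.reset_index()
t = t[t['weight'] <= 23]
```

136.0

group by sku, mean of weight:
sku
A201    22.333333
B201    30.000000
D201    28.000000
D202    23.000000
Name: weight, dtype: float64
reset_index():
    sku     weight
0  A201  22.333333
1  B201  30.000000
2  D201  28.000000
3  D202  23.000000
filter rows where weight <= 23:
    sku     weight
0  A201  22.333333
3  D202  23.000000
add column weight_x3 = t['weight'] * 3:
    sku     weight  weight_x3
0  A201  22.333333       67.0
3  D202  23.000000       69.0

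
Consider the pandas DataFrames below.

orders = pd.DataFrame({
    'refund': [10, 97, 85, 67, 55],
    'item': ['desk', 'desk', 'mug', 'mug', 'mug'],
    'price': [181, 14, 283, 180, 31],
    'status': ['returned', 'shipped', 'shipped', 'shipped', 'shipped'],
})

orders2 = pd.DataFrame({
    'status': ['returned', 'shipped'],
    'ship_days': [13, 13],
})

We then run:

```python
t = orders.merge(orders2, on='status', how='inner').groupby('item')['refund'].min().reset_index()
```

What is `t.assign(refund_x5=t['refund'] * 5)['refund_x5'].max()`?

merge on 'status' (how='inner') → 5 rows:
   refund  item  price    status  ship_days
0      10  desk    181  returned         13
1      97  desk     14   shipped         13
2      85   mug    283   shipped         13
3      67   mug    180   shipped         13
4      55   mug     31   shipped         13
group by item, min of refund:
item
desk    10
mug     55
Name: refund, dtype: int64
reset_index():
   item  refund
0  desk      10
1   mug      55
add column refund_x5 = t['refund'] * 5:
   item  refund  refund_x5
0  desk      10         50
1   mug      55        275
Reading off the max of column 'refund_x5', we get 275.

275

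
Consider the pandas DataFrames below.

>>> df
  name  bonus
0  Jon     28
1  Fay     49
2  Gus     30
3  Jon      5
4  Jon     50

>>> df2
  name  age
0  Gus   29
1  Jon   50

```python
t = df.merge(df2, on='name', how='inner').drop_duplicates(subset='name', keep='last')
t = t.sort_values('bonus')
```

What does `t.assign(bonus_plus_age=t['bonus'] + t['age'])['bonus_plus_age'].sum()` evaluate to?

159

merge on 'name' (how='inner') → 4 rows:
  name  bonus  age
0  Jon     28   50
1  Gus     30   29
2  Jon      5   50
3  Jon     50   50
drop duplicate name (keep=last):
  name  bonus  age
1  Gus     30   29
3  Jon     50   50
sort by bonus:
  name  bonus  age
1  Gus     30   29
3  Jon     50   50
add column bonus_plus_age = t['bonus'] + t['age']:
  name  bonus  age  bonus_plus_age
1  Gus     30   29              59
3  Jon     50   50             100
Hence 159.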